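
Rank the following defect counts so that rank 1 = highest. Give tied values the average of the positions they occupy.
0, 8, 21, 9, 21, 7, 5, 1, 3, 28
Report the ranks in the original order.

10, 5, 2.5, 4, 2.5, 6, 7, 9, 8, 1

Sorted (descending): 28, 21, 21, 9, 8, 7, 5, 3, 1, 0
The 2 values of 21 occupy positions 2–3 → average rank (2+3)/2 = 2.5.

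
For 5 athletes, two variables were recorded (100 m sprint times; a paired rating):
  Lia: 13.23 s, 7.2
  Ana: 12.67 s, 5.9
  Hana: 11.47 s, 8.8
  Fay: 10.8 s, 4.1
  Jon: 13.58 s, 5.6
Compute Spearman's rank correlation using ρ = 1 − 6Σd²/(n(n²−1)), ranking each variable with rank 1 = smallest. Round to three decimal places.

Ranks of variable 1: 4, 3, 2, 1, 5
Ranks of variable 2: 4, 3, 5, 1, 2
d = r₁ − r₂: 0, 0, -3, 0, 3
d²: 0, 0, 9, 0, 9; Σd² = 18
ρ = 1 − 6·18/(5·24) = 1 − 108/120 = 0.100

0.100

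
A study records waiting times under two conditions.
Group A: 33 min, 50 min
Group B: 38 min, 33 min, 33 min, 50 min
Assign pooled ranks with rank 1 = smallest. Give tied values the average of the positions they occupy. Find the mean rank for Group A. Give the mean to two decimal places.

Sorted (ascending): 33, 33, 33, 38, 50, 50
The 3 values of 33 occupy positions 1–3 → average rank 2.
The 2 values of 50 occupy positions 5–6 → average rank (5+6)/2 = 5.5.
Group A values → pooled ranks: 33→2, 50→5.5
Mean rank = (2 + 5.5) / 2 = 3.75

3.75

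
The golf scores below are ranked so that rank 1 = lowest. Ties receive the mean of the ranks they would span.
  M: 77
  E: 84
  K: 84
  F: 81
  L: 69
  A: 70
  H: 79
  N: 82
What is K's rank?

7.5

Sorted (ascending): 69, 70, 77, 79, 81, 82, 84, 84
The 2 values of 84 occupy positions 7–8 → average rank (7+8)/2 = 7.5.
K has value 84 → rank 7.5.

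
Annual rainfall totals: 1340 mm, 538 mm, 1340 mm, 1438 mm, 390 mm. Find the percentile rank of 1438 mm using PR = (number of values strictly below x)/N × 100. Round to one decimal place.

N = 5.
Strictly below 1438: 4. Equal to 1438: 1.
PR = 4/5 × 100 = 80.0

80.0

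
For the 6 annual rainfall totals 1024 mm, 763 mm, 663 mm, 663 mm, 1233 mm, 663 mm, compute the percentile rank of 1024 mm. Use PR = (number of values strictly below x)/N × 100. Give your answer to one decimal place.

N = 6.
Strictly below 1024: 4. Equal to 1024: 1.
PR = 4/6 × 100 = 66.7

66.7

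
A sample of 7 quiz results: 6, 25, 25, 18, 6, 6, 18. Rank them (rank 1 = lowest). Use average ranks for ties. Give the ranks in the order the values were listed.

2, 6.5, 6.5, 4.5, 2, 2, 4.5

Sorted (ascending): 6, 6, 6, 18, 18, 25, 25
The 3 values of 6 occupy positions 1–3 → average rank 2.
The 2 values of 18 occupy positions 4–5 → average rank (4+5)/2 = 4.5.
The 2 values of 25 occupy positions 6–7 → average rank (6+7)/2 = 6.5.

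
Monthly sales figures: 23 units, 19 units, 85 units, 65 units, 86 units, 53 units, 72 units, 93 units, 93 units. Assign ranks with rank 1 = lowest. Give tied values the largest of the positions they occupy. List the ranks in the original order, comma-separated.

Sorted (ascending): 19, 23, 53, 65, 72, 85, 86, 93, 93
The 2 values of 93 occupy positions 8–9 → each gets rank 9.

2, 1, 6, 4, 7, 3, 5, 9, 9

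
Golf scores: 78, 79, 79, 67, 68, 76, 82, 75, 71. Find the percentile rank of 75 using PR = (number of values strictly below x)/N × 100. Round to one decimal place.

33.3

N = 9.
Strictly below 75: 3. Equal to 75: 1.
PR = 3/9 × 100 = 33.3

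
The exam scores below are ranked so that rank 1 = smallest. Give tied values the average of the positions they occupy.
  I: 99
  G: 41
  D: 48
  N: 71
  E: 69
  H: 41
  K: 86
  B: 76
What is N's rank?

5

Sorted (ascending): 41, 41, 48, 69, 71, 76, 86, 99
The 2 values of 41 occupy positions 1–2 → average rank (1+2)/2 = 1.5.
N has value 71 → rank 5.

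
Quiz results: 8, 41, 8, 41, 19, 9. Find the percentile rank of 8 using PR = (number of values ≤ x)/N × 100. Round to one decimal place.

N = 6.
Strictly below 8: 0. Equal to 8: 2.
PR = 2/6 × 100 = 33.3

33.3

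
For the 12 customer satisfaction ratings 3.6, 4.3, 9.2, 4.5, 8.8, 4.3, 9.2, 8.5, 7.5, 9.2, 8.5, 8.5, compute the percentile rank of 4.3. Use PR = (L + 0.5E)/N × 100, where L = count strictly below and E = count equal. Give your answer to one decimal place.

N = 12.
Strictly below 4.3: 1. Equal to 4.3: 2.
PR = (1 + 0.5·2)/12 × 100 = 16.7

16.7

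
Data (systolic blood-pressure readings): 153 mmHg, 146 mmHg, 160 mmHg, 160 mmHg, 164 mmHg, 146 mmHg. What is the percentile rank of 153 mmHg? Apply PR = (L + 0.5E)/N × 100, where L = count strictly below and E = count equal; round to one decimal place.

41.7

N = 6.
Strictly below 153: 2. Equal to 153: 1.
PR = (2 + 0.5·1)/6 × 100 = 41.7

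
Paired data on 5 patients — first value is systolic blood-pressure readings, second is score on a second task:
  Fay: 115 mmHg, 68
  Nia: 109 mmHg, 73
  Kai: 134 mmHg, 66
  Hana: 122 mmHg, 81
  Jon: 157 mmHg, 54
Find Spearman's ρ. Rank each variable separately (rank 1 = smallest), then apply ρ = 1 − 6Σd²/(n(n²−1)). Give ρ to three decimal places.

-0.700

Ranks of variable 1: 2, 1, 4, 3, 5
Ranks of variable 2: 3, 4, 2, 5, 1
d = r₁ − r₂: -1, -3, 2, -2, 4
d²: 1, 9, 4, 4, 16; Σd² = 34
ρ = 1 − 6·34/(5·24) = 1 − 204/120 = -0.700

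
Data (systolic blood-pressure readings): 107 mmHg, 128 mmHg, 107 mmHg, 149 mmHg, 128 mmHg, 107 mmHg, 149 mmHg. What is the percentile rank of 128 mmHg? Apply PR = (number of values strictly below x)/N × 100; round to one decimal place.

42.9

N = 7.
Strictly below 128: 3. Equal to 128: 2.
PR = 3/7 × 100 = 42.9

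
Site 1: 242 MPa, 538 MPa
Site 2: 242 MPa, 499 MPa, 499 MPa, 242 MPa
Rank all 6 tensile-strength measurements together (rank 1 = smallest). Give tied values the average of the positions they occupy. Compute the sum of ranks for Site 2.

Sorted (ascending): 242, 242, 242, 499, 499, 538
The 3 values of 242 occupy positions 1–3 → average rank 2.
The 2 values of 499 occupy positions 4–5 → average rank (4+5)/2 = 4.5.
Site 2 values → pooled ranks: 242→2, 499→4.5, 499→4.5, 242→2
Rank sum = 2 + 4.5 + 4.5 + 2 = 13

13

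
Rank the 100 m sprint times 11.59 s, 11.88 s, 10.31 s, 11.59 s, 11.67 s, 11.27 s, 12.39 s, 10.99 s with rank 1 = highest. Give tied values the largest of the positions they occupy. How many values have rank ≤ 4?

Sorted (descending): 12.39, 11.88, 11.67, 11.59, 11.59, 11.27, 10.99, 10.31
The 2 values of 11.59 occupy positions 4–5 → each gets rank 5.
Ranks ≤ 4: {1, 2, 3} → 3 values.

3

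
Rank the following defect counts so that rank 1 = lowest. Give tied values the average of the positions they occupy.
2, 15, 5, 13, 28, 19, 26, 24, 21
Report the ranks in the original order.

Sorted (ascending): 2, 5, 13, 15, 19, 21, 24, 26, 28
No ties — each value takes its position as its rank.

1, 4, 2, 3, 9, 5, 8, 7, 6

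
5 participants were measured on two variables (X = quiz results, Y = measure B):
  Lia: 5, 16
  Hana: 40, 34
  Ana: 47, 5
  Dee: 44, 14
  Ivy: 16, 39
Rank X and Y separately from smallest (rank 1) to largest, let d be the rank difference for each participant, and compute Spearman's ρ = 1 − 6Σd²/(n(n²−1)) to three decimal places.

-0.700

Ranks of variable 1: 1, 3, 5, 4, 2
Ranks of variable 2: 3, 4, 1, 2, 5
d = r₁ − r₂: -2, -1, 4, 2, -3
d²: 4, 1, 16, 4, 9; Σd² = 34
ρ = 1 − 6·34/(5·24) = 1 − 204/120 = -0.700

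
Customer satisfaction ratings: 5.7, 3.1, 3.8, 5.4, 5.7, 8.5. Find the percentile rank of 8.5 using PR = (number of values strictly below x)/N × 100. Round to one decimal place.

83.3

N = 6.
Strictly below 8.5: 5. Equal to 8.5: 1.
PR = 5/6 × 100 = 83.3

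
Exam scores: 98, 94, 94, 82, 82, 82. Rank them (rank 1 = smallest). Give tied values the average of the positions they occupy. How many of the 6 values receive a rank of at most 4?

3

Sorted (ascending): 82, 82, 82, 94, 94, 98
The 3 values of 82 occupy positions 1–3 → average rank 2.
The 2 values of 94 occupy positions 4–5 → average rank (4+5)/2 = 4.5.
Ranks ≤ 4: {2, 2, 2} → 3 values.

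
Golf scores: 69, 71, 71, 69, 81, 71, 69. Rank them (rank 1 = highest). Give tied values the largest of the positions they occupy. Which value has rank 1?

81

Sorted (descending): 81, 71, 71, 71, 69, 69, 69
The 3 values of 71 occupy positions 2–4 → each gets rank 4.
The 3 values of 69 occupy positions 5–7 → each gets rank 7.
Rank 1 → value 81.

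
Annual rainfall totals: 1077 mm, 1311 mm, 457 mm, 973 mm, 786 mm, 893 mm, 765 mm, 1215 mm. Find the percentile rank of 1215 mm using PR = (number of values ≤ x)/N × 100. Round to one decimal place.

N = 8.
Strictly below 1215: 6. Equal to 1215: 1.
PR = 7/8 × 100 = 87.5

87.5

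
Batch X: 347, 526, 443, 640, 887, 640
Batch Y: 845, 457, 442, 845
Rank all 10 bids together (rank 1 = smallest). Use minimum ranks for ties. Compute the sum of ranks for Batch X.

31

Sorted (ascending): 347, 442, 443, 457, 526, 640, 640, 845, 845, 887
The 2 values of 640 occupy positions 6–7 → each gets rank 6.
The 2 values of 845 occupy positions 8–9 → each gets rank 8.
Batch X values → pooled ranks: 347→1, 526→5, 443→3, 640→6, 887→10, 640→6
Rank sum = 1 + 5 + 3 + 6 + 10 + 6 = 31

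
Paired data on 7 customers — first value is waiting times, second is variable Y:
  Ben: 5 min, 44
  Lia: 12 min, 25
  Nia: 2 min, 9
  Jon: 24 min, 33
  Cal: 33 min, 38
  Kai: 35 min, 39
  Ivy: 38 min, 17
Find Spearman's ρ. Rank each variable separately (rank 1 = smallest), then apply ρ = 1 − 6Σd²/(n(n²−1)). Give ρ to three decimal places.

0.107

Ranks of variable 1: 2, 3, 1, 4, 5, 6, 7
Ranks of variable 2: 7, 3, 1, 4, 5, 6, 2
d = r₁ − r₂: -5, 0, 0, 0, 0, 0, 5
d²: 25, 0, 0, 0, 0, 0, 25; Σd² = 50
ρ = 1 − 6·50/(7·48) = 1 − 300/336 = 0.107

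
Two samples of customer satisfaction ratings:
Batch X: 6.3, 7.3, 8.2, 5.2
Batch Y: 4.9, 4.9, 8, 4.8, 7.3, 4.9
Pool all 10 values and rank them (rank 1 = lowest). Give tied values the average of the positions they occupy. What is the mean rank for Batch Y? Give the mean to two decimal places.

Sorted (ascending): 4.8, 4.9, 4.9, 4.9, 5.2, 6.3, 7.3, 7.3, 8, 8.2
The 3 values of 4.9 occupy positions 2–4 → average rank 3.
The 2 values of 7.3 occupy positions 7–8 → average rank (7+8)/2 = 7.5.
Batch Y values → pooled ranks: 4.9→3, 4.9→3, 8→9, 4.8→1, 7.3→7.5, 4.9→3
Mean rank = (3 + 3 + 9 + 1 + 7.5 + 3) / 6 = 4.42

4.42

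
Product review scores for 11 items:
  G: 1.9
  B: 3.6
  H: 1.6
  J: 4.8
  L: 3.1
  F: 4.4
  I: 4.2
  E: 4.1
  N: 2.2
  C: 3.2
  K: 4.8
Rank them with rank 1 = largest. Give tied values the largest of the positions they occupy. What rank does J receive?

Sorted (descending): 4.8, 4.8, 4.4, 4.2, 4.1, 3.6, 3.2, 3.1, 2.2, 1.9, 1.6
The 2 values of 4.8 occupy positions 1–2 → each gets rank 2.
J has value 4.8 → rank 2.

2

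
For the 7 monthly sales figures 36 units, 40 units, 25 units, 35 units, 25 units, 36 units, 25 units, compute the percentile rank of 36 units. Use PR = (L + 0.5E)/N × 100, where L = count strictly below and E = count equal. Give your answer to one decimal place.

N = 7.
Strictly below 36: 4. Equal to 36: 2.
PR = (4 + 0.5·2)/7 × 100 = 71.4

71.4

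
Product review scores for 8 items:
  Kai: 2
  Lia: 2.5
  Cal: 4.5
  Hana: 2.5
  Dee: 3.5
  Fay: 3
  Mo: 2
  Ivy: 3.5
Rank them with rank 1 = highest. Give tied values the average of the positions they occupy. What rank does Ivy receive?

Sorted (descending): 4.5, 3.5, 3.5, 3, 2.5, 2.5, 2, 2
The 2 values of 3.5 occupy positions 2–3 → average rank (2+3)/2 = 2.5.
The 2 values of 2.5 occupy positions 5–6 → average rank (5+6)/2 = 5.5.
The 2 values of 2 occupy positions 7–8 → average rank (7+8)/2 = 7.5.
Ivy has value 3.5 → rank 2.5.

2.5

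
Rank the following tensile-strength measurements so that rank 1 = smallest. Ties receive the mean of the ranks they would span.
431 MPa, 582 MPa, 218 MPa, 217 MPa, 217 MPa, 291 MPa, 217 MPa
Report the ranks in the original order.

Sorted (ascending): 217, 217, 217, 218, 291, 431, 582
The 3 values of 217 occupy positions 1–3 → average rank 2.

6, 7, 4, 2, 2, 5, 2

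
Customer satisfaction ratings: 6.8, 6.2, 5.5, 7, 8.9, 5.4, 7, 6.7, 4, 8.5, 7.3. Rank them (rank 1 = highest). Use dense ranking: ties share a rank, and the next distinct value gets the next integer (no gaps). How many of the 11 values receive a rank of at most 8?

9

Sorted (descending): 8.9, 8.5, 7.3, 7, 7, 6.8, 6.7, 6.2, 5.5, 5.4, 4
The 2 values of 7 share dense rank 4.
Remaining distinct values take the next consecutive integers.
Ranks ≤ 8: {1, 2, 3, 4, 4, 5, 6, 7, 8} → 9 values.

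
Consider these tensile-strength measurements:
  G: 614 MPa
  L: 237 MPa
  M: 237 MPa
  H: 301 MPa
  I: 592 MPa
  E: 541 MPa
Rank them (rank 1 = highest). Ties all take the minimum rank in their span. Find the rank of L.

Sorted (descending): 614, 592, 541, 301, 237, 237
The 2 values of 237 occupy positions 5–6 → each gets rank 5.
L has value 237 MPa → rank 5.

5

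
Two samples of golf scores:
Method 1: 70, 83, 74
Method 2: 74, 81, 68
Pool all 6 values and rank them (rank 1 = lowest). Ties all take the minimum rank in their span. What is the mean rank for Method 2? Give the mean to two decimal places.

Sorted (ascending): 68, 70, 74, 74, 81, 83
The 2 values of 74 occupy positions 3–4 → each gets rank 3.
Method 2 values → pooled ranks: 74→3, 81→5, 68→1
Mean rank = (3 + 5 + 1) / 3 = 3.00

3.00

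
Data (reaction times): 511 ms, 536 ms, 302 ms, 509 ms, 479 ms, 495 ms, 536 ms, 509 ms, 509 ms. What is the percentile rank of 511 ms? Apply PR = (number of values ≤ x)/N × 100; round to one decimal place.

N = 9.
Strictly below 511: 6. Equal to 511: 1.
PR = 7/9 × 100 = 77.8

77.8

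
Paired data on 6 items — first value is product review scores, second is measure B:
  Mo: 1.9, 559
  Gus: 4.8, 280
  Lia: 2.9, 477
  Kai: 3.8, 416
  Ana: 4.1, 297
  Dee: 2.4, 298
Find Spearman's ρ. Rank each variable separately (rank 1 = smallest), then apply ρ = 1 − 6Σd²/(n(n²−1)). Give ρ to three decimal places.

-0.829

Ranks of variable 1: 1, 6, 3, 4, 5, 2
Ranks of variable 2: 6, 1, 5, 4, 2, 3
d = r₁ − r₂: -5, 5, -2, 0, 3, -1
d²: 25, 25, 4, 0, 9, 1; Σd² = 64
ρ = 1 − 6·64/(6·35) = 1 − 384/210 = -0.829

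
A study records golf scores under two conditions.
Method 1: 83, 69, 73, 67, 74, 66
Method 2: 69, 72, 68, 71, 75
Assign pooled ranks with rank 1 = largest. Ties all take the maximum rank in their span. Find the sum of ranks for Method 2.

Sorted (descending): 83, 75, 74, 73, 72, 71, 69, 69, 68, 67, 66
The 2 values of 69 occupy positions 7–8 → each gets rank 8.
Method 2 values → pooled ranks: 69→8, 72→5, 68→9, 71→6, 75→2
Rank sum = 8 + 5 + 9 + 6 + 2 = 30

30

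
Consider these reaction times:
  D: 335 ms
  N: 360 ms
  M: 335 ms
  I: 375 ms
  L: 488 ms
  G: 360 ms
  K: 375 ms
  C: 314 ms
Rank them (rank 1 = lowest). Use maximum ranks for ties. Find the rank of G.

5

Sorted (ascending): 314, 335, 335, 360, 360, 375, 375, 488
The 2 values of 335 occupy positions 2–3 → each gets rank 3.
The 2 values of 360 occupy positions 4–5 → each gets rank 5.
The 2 values of 375 occupy positions 6–7 → each gets rank 7.
G has value 360 ms → rank 5.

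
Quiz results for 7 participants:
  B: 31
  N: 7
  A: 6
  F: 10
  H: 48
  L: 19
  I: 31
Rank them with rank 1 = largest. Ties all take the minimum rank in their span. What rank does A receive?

7

Sorted (descending): 48, 31, 31, 19, 10, 7, 6
The 2 values of 31 occupy positions 2–3 → each gets rank 2.
A has value 6 → rank 7.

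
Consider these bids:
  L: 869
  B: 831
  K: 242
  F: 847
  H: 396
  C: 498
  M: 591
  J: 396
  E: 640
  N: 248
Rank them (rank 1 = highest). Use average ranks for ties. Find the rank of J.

7.5

Sorted (descending): 869, 847, 831, 640, 591, 498, 396, 396, 248, 242
The 2 values of 396 occupy positions 7–8 → average rank (7+8)/2 = 7.5.
J has value 396 → rank 7.5.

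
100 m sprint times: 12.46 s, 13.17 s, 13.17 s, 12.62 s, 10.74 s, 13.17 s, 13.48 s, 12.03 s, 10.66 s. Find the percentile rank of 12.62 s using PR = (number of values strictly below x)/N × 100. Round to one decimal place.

44.4

N = 9.
Strictly below 12.62: 4. Equal to 12.62: 1.
PR = 4/9 × 100 = 44.4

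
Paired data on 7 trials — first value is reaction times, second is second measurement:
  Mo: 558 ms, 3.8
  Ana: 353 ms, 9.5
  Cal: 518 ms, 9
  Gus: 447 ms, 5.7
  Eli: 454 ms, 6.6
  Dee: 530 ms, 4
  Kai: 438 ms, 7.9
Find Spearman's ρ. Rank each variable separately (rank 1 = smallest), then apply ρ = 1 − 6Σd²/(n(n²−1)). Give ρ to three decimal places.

-0.750

Ranks of variable 1: 7, 1, 5, 3, 4, 6, 2
Ranks of variable 2: 1, 7, 6, 3, 4, 2, 5
d = r₁ − r₂: 6, -6, -1, 0, 0, 4, -3
d²: 36, 36, 1, 0, 0, 16, 9; Σd² = 98
ρ = 1 − 6·98/(7·48) = 1 − 588/336 = -0.750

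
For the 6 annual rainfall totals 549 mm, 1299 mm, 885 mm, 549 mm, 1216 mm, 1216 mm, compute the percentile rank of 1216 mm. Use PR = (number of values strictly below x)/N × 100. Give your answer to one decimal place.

N = 6.
Strictly below 1216: 3. Equal to 1216: 2.
PR = 3/6 × 100 = 50.0

50.0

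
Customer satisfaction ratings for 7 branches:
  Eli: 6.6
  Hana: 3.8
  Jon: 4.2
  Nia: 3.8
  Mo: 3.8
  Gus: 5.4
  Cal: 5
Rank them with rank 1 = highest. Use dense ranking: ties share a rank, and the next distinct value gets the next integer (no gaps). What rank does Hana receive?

Sorted (descending): 6.6, 5.4, 5, 4.2, 3.8, 3.8, 3.8
The 3 values of 3.8 share dense rank 5.
Remaining distinct values take the next consecutive integers.
Hana has value 3.8 → rank 5.

5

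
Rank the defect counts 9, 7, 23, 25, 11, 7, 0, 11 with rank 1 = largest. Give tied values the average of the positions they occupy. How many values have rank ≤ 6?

Sorted (descending): 25, 23, 11, 11, 9, 7, 7, 0
The 2 values of 11 occupy positions 3–4 → average rank (3+4)/2 = 3.5.
The 2 values of 7 occupy positions 6–7 → average rank (6+7)/2 = 6.5.
Ranks ≤ 6: {1, 2, 3.5, 3.5, 5} → 5 values.

5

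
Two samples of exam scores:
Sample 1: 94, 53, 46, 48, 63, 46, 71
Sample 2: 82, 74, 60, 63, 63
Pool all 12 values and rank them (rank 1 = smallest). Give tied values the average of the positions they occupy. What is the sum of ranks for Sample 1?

38

Sorted (ascending): 46, 46, 48, 53, 60, 63, 63, 63, 71, 74, 82, 94
The 2 values of 46 occupy positions 1–2 → average rank (1+2)/2 = 1.5.
The 3 values of 63 occupy positions 6–8 → average rank 7.
Sample 1 values → pooled ranks: 94→12, 53→4, 46→1.5, 48→3, 63→7, 46→1.5, 71→9
Rank sum = 12 + 4 + 1.5 + 3 + 7 + 1.5 + 9 = 38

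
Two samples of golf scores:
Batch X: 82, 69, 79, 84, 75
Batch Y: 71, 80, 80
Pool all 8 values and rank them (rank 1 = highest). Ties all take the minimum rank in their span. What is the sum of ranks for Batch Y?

Sorted (descending): 84, 82, 80, 80, 79, 75, 71, 69
The 2 values of 80 occupy positions 3–4 → each gets rank 3.
Batch Y values → pooled ranks: 71→7, 80→3, 80→3
Rank sum = 7 + 3 + 3 = 13

13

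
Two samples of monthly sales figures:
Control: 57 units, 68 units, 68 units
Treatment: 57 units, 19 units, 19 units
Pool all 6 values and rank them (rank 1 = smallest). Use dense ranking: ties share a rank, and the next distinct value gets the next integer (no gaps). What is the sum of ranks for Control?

Sorted (ascending): 19, 19, 57, 57, 68, 68
The 2 values of 19 share dense rank 1.
The 2 values of 57 share dense rank 2.
The 2 values of 68 share dense rank 3.
Control values → pooled ranks: 57→2, 68→3, 68→3
Rank sum = 2 + 3 + 3 = 8

8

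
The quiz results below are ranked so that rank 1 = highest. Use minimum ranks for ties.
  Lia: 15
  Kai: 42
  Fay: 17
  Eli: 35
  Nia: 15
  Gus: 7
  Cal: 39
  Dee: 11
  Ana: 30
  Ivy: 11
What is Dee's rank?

Sorted (descending): 42, 39, 35, 30, 17, 15, 15, 11, 11, 7
The 2 values of 15 occupy positions 6–7 → each gets rank 6.
The 2 values of 11 occupy positions 8–9 → each gets rank 8.
Dee has value 11 → rank 8.

8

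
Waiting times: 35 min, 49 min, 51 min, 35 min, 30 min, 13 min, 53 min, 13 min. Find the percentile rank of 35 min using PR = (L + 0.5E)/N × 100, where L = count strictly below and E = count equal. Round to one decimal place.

50.0

N = 8.
Strictly below 35: 3. Equal to 35: 2.
PR = (3 + 0.5·2)/8 × 100 = 50.0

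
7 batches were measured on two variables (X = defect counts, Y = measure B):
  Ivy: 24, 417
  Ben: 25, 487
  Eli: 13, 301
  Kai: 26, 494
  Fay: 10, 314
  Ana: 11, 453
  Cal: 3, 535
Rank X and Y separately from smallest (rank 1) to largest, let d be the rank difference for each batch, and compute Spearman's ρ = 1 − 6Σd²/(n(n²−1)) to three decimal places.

Ranks of variable 1: 5, 6, 4, 7, 2, 3, 1
Ranks of variable 2: 3, 5, 1, 6, 2, 4, 7
d = r₁ − r₂: 2, 1, 3, 1, 0, -1, -6
d²: 4, 1, 9, 1, 0, 1, 36; Σd² = 52
ρ = 1 − 6·52/(7·48) = 1 − 312/336 = 0.071

0.071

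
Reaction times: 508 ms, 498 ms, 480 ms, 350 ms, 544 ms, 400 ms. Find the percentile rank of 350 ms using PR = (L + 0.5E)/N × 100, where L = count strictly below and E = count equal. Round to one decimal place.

N = 6.
Strictly below 350: 0. Equal to 350: 1.
PR = (0 + 0.5·1)/6 × 100 = 8.3

8.3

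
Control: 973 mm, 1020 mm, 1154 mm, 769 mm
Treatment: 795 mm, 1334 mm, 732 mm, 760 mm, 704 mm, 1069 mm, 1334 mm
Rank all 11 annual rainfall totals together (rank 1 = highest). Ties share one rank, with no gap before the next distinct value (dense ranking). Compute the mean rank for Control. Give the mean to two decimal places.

4.50

Sorted (descending): 1334, 1334, 1154, 1069, 1020, 973, 795, 769, 760, 732, 704
The 2 values of 1334 share dense rank 1.
Remaining distinct values take the next consecutive integers.
Control values → pooled ranks: 973→5, 1020→4, 1154→2, 769→7
Mean rank = (5 + 4 + 2 + 7) / 4 = 4.50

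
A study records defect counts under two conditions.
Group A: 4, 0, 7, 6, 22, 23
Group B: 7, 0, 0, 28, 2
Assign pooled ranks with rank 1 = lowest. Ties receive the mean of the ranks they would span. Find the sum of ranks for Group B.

Sorted (ascending): 0, 0, 0, 2, 4, 6, 7, 7, 22, 23, 28
The 3 values of 0 occupy positions 1–3 → average rank 2.
The 2 values of 7 occupy positions 7–8 → average rank (7+8)/2 = 7.5.
Group B values → pooled ranks: 7→7.5, 0→2, 0→2, 28→11, 2→4
Rank sum = 7.5 + 2 + 2 + 11 + 4 = 26.5

26.5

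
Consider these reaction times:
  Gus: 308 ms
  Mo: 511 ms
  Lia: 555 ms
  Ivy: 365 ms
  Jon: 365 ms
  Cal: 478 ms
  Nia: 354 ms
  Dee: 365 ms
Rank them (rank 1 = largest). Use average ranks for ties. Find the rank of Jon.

5

Sorted (descending): 555, 511, 478, 365, 365, 365, 354, 308
The 3 values of 365 occupy positions 4–6 → average rank 5.
Jon has value 365 ms → rank 5.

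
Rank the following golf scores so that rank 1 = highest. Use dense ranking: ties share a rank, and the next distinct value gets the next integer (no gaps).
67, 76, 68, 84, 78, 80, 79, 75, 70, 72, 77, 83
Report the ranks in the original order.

12, 7, 11, 1, 5, 3, 4, 8, 10, 9, 6, 2

Sorted (descending): 84, 83, 80, 79, 78, 77, 76, 75, 72, 70, 68, 67
No ties — each value takes its position as its rank.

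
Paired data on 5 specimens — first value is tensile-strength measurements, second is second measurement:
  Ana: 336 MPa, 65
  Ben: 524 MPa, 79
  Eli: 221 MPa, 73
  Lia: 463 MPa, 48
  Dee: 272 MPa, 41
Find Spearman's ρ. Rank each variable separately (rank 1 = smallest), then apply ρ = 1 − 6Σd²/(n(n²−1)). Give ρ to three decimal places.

Ranks of variable 1: 3, 5, 1, 4, 2
Ranks of variable 2: 3, 5, 4, 2, 1
d = r₁ − r₂: 0, 0, -3, 2, 1
d²: 0, 0, 9, 4, 1; Σd² = 14
ρ = 1 − 6·14/(5·24) = 1 − 84/120 = 0.300

0.300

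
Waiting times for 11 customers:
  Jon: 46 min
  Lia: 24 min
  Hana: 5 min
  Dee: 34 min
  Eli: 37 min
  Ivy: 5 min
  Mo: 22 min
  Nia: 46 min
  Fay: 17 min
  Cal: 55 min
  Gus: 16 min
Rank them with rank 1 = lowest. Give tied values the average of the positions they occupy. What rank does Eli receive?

8

Sorted (ascending): 5, 5, 16, 17, 22, 24, 34, 37, 46, 46, 55
The 2 values of 5 occupy positions 1–2 → average rank (1+2)/2 = 1.5.
The 2 values of 46 occupy positions 9–10 → average rank (9+10)/2 = 9.5.
Eli has value 37 min → rank 8.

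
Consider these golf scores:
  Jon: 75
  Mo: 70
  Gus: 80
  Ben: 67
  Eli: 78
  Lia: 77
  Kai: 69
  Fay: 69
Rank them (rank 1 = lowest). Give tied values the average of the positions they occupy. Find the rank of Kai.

Sorted (ascending): 67, 69, 69, 70, 75, 77, 78, 80
The 2 values of 69 occupy positions 2–3 → average rank (2+3)/2 = 2.5.
Kai has value 69 → rank 2.5.

2.5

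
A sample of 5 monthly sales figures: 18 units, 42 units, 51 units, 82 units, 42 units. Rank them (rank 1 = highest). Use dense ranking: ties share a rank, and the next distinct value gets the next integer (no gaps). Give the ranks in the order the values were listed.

4, 3, 2, 1, 3

Sorted (descending): 82, 51, 42, 42, 18
The 2 values of 42 share dense rank 3.
Remaining distinct values take the next consecutive integers.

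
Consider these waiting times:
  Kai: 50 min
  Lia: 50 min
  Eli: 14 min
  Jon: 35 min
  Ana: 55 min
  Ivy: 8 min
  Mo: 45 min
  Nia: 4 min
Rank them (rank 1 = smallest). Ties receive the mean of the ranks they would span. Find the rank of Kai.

6.5

Sorted (ascending): 4, 8, 14, 35, 45, 50, 50, 55
The 2 values of 50 occupy positions 6–7 → average rank (6+7)/2 = 6.5.
Kai has value 50 min → rank 6.5.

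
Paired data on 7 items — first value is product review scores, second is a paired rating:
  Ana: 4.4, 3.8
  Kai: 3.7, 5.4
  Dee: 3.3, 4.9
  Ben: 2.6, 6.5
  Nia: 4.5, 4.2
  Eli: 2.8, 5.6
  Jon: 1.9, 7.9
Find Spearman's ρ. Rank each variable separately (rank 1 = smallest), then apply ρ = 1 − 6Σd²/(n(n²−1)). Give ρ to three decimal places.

-0.929

Ranks of variable 1: 6, 5, 4, 2, 7, 3, 1
Ranks of variable 2: 1, 4, 3, 6, 2, 5, 7
d = r₁ − r₂: 5, 1, 1, -4, 5, -2, -6
d²: 25, 1, 1, 16, 25, 4, 36; Σd² = 108
ρ = 1 − 6·108/(7·48) = 1 − 648/336 = -0.929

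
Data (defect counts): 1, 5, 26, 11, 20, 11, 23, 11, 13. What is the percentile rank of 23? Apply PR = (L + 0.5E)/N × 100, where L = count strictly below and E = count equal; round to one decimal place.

N = 9.
Strictly below 23: 7. Equal to 23: 1.
PR = (7 + 0.5·1)/9 × 100 = 83.3

83.3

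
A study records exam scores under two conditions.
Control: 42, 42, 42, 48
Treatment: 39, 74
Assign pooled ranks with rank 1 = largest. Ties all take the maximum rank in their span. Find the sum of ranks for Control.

Sorted (descending): 74, 48, 42, 42, 42, 39
The 3 values of 42 occupy positions 3–5 → each gets rank 5.
Control values → pooled ranks: 42→5, 42→5, 42→5, 48→2
Rank sum = 5 + 5 + 5 + 2 = 17

17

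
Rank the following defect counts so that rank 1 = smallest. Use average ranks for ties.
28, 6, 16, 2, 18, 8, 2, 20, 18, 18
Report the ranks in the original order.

Sorted (ascending): 2, 2, 6, 8, 16, 18, 18, 18, 20, 28
The 2 values of 2 occupy positions 1–2 → average rank (1+2)/2 = 1.5.
The 3 values of 18 occupy positions 6–8 → average rank 7.

10, 3, 5, 1.5, 7, 4, 1.5, 9, 7, 7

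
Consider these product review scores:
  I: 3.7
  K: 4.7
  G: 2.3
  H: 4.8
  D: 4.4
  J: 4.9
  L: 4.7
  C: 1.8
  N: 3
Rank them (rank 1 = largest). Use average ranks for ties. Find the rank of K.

3.5

Sorted (descending): 4.9, 4.8, 4.7, 4.7, 4.4, 3.7, 3, 2.3, 1.8
The 2 values of 4.7 occupy positions 3–4 → average rank (3+4)/2 = 3.5.
K has value 4.7 → rank 3.5.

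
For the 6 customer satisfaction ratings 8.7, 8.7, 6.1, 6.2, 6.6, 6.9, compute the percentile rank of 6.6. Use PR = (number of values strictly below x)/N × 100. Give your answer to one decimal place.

N = 6.
Strictly below 6.6: 2. Equal to 6.6: 1.
PR = 2/6 × 100 = 33.3

33.3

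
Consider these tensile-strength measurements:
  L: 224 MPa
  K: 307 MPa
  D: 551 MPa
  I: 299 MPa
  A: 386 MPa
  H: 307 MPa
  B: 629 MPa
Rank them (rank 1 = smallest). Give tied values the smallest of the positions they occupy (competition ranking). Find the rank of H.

3

Sorted (ascending): 224, 299, 307, 307, 386, 551, 629
The 2 values of 307 occupy positions 3–4 → each gets rank 3.
H has value 307 MPa → rank 3.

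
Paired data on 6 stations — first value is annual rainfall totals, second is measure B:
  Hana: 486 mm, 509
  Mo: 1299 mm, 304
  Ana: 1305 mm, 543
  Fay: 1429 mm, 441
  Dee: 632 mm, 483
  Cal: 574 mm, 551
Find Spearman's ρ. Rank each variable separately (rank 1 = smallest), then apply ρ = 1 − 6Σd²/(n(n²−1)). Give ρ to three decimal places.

-0.429

Ranks of variable 1: 1, 4, 5, 6, 3, 2
Ranks of variable 2: 4, 1, 5, 2, 3, 6
d = r₁ − r₂: -3, 3, 0, 4, 0, -4
d²: 9, 9, 0, 16, 0, 16; Σd² = 50
ρ = 1 − 6·50/(6·35) = 1 − 300/210 = -0.429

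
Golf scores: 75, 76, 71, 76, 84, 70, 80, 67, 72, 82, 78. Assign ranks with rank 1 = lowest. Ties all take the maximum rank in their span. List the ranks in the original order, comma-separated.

5, 7, 3, 7, 11, 2, 9, 1, 4, 10, 8

Sorted (ascending): 67, 70, 71, 72, 75, 76, 76, 78, 80, 82, 84
The 2 values of 76 occupy positions 6–7 → each gets rank 7.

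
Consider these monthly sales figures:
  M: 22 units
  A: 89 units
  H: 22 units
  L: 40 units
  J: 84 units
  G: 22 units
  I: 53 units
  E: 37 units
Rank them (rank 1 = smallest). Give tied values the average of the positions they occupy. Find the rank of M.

Sorted (ascending): 22, 22, 22, 37, 40, 53, 84, 89
The 3 values of 22 occupy positions 1–3 → average rank 2.
M has value 22 units → rank 2.

2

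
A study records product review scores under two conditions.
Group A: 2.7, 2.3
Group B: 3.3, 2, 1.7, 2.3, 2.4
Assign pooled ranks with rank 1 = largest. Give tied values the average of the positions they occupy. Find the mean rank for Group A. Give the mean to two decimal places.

Sorted (descending): 3.3, 2.7, 2.4, 2.3, 2.3, 2, 1.7
The 2 values of 2.3 occupy positions 4–5 → average rank (4+5)/2 = 4.5.
Group A values → pooled ranks: 2.7→2, 2.3→4.5
Mean rank = (2 + 4.5) / 2 = 3.25

3.25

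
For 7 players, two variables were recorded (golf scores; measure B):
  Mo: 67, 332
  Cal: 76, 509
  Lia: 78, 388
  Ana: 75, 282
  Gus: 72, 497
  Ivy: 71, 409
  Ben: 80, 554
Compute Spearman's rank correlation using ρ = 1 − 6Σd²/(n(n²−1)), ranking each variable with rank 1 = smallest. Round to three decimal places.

Ranks of variable 1: 1, 5, 6, 4, 3, 2, 7
Ranks of variable 2: 2, 6, 3, 1, 5, 4, 7
d = r₁ − r₂: -1, -1, 3, 3, -2, -2, 0
d²: 1, 1, 9, 9, 4, 4, 0; Σd² = 28
ρ = 1 − 6·28/(7·48) = 1 − 168/336 = 0.500

0.500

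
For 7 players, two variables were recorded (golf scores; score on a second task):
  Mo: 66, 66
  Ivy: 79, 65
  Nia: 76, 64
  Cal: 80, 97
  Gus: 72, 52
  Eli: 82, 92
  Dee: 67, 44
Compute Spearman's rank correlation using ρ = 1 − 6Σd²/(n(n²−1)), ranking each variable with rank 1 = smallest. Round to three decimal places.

Ranks of variable 1: 1, 5, 4, 6, 3, 7, 2
Ranks of variable 2: 5, 4, 3, 7, 2, 6, 1
d = r₁ − r₂: -4, 1, 1, -1, 1, 1, 1
d²: 16, 1, 1, 1, 1, 1, 1; Σd² = 22
ρ = 1 − 6·22/(7·48) = 1 − 132/336 = 0.607

0.607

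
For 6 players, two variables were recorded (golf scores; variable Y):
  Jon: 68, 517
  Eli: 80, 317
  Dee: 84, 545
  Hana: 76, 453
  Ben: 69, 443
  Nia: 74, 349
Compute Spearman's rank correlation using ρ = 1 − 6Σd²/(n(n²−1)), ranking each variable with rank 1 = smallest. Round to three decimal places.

Ranks of variable 1: 1, 5, 6, 4, 2, 3
Ranks of variable 2: 5, 1, 6, 4, 3, 2
d = r₁ − r₂: -4, 4, 0, 0, -1, 1
d²: 16, 16, 0, 0, 1, 1; Σd² = 34
ρ = 1 − 6·34/(6·35) = 1 − 204/210 = 0.029

0.029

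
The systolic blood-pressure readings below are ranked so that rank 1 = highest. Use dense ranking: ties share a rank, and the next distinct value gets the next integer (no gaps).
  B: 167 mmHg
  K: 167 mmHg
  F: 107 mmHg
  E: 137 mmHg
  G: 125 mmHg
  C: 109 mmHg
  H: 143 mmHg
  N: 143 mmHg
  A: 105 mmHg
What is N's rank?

2

Sorted (descending): 167, 167, 143, 143, 137, 125, 109, 107, 105
The 2 values of 167 share dense rank 1.
The 2 values of 143 share dense rank 2.
Remaining distinct values take the next consecutive integers.
N has value 143 mmHg → rank 2.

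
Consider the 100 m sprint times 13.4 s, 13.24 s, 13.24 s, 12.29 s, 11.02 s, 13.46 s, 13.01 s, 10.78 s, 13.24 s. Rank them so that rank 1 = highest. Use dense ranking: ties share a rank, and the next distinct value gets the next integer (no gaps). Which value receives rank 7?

10.78

Sorted (descending): 13.46, 13.4, 13.24, 13.24, 13.24, 13.01, 12.29, 11.02, 10.78
The 3 values of 13.24 share dense rank 3.
Remaining distinct values take the next consecutive integers.
Rank 7 → value 10.78.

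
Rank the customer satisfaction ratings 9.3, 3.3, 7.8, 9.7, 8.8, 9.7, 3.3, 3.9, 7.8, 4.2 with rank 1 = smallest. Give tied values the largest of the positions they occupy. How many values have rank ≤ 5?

4

Sorted (ascending): 3.3, 3.3, 3.9, 4.2, 7.8, 7.8, 8.8, 9.3, 9.7, 9.7
The 2 values of 3.3 occupy positions 1–2 → each gets rank 2.
The 2 values of 7.8 occupy positions 5–6 → each gets rank 6.
The 2 values of 9.7 occupy positions 9–10 → each gets rank 10.
Ranks ≤ 5: {2, 2, 3, 4} → 4 values.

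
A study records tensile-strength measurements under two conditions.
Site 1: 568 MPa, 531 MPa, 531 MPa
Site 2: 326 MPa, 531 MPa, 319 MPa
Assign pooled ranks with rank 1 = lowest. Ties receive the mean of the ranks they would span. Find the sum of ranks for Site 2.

Sorted (ascending): 319, 326, 531, 531, 531, 568
The 3 values of 531 occupy positions 3–5 → average rank 4.
Site 2 values → pooled ranks: 326→2, 531→4, 319→1
Rank sum = 2 + 4 + 1 = 7

7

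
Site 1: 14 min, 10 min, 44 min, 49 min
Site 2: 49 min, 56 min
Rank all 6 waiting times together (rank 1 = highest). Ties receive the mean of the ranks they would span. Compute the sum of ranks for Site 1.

Sorted (descending): 56, 49, 49, 44, 14, 10
The 2 values of 49 occupy positions 2–3 → average rank (2+3)/2 = 2.5.
Site 1 values → pooled ranks: 14→5, 10→6, 44→4, 49→2.5
Rank sum = 5 + 6 + 4 + 2.5 = 17.5

17.5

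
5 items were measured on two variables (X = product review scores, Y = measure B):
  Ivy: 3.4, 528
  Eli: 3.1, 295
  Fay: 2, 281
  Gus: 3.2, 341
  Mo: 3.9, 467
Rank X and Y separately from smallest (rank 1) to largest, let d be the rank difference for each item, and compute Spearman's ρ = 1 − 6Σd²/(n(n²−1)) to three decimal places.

0.900

Ranks of variable 1: 4, 2, 1, 3, 5
Ranks of variable 2: 5, 2, 1, 3, 4
d = r₁ − r₂: -1, 0, 0, 0, 1
d²: 1, 0, 0, 0, 1; Σd² = 2
ρ = 1 − 6·2/(5·24) = 1 − 12/120 = 0.900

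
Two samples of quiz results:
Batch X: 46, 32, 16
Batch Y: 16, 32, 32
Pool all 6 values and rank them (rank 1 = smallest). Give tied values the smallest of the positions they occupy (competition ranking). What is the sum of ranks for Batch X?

Sorted (ascending): 16, 16, 32, 32, 32, 46
The 2 values of 16 occupy positions 1–2 → each gets rank 1.
The 3 values of 32 occupy positions 3–5 → each gets rank 3.
Batch X values → pooled ranks: 46→6, 32→3, 16→1
Rank sum = 6 + 3 + 1 = 10

10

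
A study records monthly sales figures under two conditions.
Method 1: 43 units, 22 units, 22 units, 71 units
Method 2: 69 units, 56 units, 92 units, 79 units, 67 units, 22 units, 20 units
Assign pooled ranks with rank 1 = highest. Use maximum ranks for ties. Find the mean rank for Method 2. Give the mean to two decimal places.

5.57

Sorted (descending): 92, 79, 71, 69, 67, 56, 43, 22, 22, 22, 20
The 3 values of 22 occupy positions 8–10 → each gets rank 10.
Method 2 values → pooled ranks: 69→4, 56→6, 92→1, 79→2, 67→5, 22→10, 20→11
Mean rank = (4 + 6 + 1 + 2 + 5 + 10 + 11) / 7 = 5.57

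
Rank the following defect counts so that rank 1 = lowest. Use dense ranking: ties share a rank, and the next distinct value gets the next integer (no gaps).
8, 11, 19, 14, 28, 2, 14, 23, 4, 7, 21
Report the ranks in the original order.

Sorted (ascending): 2, 4, 7, 8, 11, 14, 14, 19, 21, 23, 28
The 2 values of 14 share dense rank 6.
Remaining distinct values take the next consecutive integers.

4, 5, 7, 6, 10, 1, 6, 9, 2, 3, 8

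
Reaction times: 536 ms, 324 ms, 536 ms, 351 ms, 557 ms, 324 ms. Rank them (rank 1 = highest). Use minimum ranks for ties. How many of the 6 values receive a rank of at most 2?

3

Sorted (descending): 557, 536, 536, 351, 324, 324
The 2 values of 536 occupy positions 2–3 → each gets rank 2.
The 2 values of 324 occupy positions 5–6 → each gets rank 5.
Ranks ≤ 2: {1, 2, 2} → 3 values.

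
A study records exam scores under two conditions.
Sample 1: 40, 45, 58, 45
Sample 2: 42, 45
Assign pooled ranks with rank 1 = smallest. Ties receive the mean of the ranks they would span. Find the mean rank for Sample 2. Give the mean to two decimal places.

Sorted (ascending): 40, 42, 45, 45, 45, 58
The 3 values of 45 occupy positions 3–5 → average rank 4.
Sample 2 values → pooled ranks: 42→2, 45→4
Mean rank = (2 + 4) / 2 = 3.00

3.00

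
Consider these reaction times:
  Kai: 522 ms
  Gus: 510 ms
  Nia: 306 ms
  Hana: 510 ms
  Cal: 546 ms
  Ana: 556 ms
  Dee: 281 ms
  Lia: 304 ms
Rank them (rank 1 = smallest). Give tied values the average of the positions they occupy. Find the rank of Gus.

Sorted (ascending): 281, 304, 306, 510, 510, 522, 546, 556
The 2 values of 510 occupy positions 4–5 → average rank (4+5)/2 = 4.5.
Gus has value 510 ms → rank 4.5.

4.5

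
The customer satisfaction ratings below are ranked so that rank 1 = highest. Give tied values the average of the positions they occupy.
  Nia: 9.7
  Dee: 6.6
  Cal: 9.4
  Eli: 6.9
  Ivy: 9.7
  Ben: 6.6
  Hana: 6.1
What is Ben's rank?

5.5

Sorted (descending): 9.7, 9.7, 9.4, 6.9, 6.6, 6.6, 6.1
The 2 values of 9.7 occupy positions 1–2 → average rank (1+2)/2 = 1.5.
The 2 values of 6.6 occupy positions 5–6 → average rank (5+6)/2 = 5.5.
Ben has value 6.6 → rank 5.5.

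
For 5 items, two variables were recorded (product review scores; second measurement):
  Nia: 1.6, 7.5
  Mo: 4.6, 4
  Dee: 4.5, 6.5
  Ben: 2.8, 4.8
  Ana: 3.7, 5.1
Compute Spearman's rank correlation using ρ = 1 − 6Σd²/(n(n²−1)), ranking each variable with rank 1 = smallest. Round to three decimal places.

-0.600

Ranks of variable 1: 1, 5, 4, 2, 3
Ranks of variable 2: 5, 1, 4, 2, 3
d = r₁ − r₂: -4, 4, 0, 0, 0
d²: 16, 16, 0, 0, 0; Σd² = 32
ρ = 1 − 6·32/(5·24) = 1 − 192/120 = -0.600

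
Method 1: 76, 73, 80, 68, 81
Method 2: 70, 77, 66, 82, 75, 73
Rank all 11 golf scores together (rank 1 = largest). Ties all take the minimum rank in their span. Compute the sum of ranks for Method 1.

27

Sorted (descending): 82, 81, 80, 77, 76, 75, 73, 73, 70, 68, 66
The 2 values of 73 occupy positions 7–8 → each gets rank 7.
Method 1 values → pooled ranks: 76→5, 73→7, 80→3, 68→10, 81→2
Rank sum = 5 + 7 + 3 + 10 + 2 = 27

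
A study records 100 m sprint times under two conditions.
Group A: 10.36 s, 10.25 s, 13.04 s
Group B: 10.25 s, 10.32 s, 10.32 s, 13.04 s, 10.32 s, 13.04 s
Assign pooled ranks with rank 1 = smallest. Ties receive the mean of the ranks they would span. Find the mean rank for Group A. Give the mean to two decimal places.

Sorted (ascending): 10.25, 10.25, 10.32, 10.32, 10.32, 10.36, 13.04, 13.04, 13.04
The 2 values of 10.25 occupy positions 1–2 → average rank (1+2)/2 = 1.5.
The 3 values of 10.32 occupy positions 3–5 → average rank 4.
The 3 values of 13.04 occupy positions 7–9 → average rank 8.
Group A values → pooled ranks: 10.36→6, 10.25→1.5, 13.04→8
Mean rank = (6 + 1.5 + 8) / 3 = 5.17

5.17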